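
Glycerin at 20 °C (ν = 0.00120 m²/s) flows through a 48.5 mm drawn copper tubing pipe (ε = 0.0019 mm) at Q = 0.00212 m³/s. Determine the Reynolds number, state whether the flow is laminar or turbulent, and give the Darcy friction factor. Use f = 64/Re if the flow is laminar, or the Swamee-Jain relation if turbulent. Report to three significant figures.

V = 4Q/(πD²) = 1.148 m/s
Re = VD/ν = 1.148·0.0485/0.00120 = 46.4
Re < 2300 → laminar → f = 64/Re = 1.380

Re ≈ 46.4; laminar; f = 64/Re ≈ 1.38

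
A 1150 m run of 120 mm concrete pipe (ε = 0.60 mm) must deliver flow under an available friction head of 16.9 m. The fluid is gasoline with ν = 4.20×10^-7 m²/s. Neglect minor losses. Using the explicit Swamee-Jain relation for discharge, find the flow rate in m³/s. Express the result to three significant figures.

Q ≈ 0.0120 m³/s

Swamee-Jain (Type II): Q = -0.965·√(gD⁵h_f/L)·ln[ε/(3.7D) + √(3.17ν²L/(gD³h_f))]
√(gD⁵h_f/L) = √(9.81·0.120⁵·16.9/1150) = 0.001894
ε/(3.7D) = 0.00135; √(3.17ν²L/(gD³h_f)) = 4.74×10^-5
Q = -0.965·0.001894·ln(0.001399) = 0.01201 m³/s
Check: V = 1.06 m/s, Re = 3.03×10^5, f = 0.03082, h_f = 17.0 m ≈ 16.9 m ✓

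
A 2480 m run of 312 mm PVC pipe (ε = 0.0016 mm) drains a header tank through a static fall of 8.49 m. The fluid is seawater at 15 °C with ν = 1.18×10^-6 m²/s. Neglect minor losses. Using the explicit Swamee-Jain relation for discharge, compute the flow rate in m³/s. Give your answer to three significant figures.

Swamee-Jain (Type II): Q = -0.965·√(gD⁵h_f/L)·ln[ε/(3.7D) + √(3.17ν²L/(gD³h_f))]
√(gD⁵h_f/L) = √(9.81·0.312⁵·8.49/2480) = 0.009964
ε/(3.7D) = 1.39×10^-6; √(3.17ν²L/(gD³h_f)) = 6.58×10^-5
Q = -0.965·0.009964·ln(6.717×10^-5) = 0.09239 m³/s
Check: V = 1.21 m/s, Re = 3.20×10^5, f = 0.01427, h_f = 8.44 m ≈ 8.49 m ✓

Q ≈ 0.0924 m³/s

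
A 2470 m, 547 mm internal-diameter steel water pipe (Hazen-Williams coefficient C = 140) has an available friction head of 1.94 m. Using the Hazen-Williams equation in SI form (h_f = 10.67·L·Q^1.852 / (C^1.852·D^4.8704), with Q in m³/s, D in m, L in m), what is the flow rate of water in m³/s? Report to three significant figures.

Q ≈ 0.168 m³/s

Rearranging: Q = [h_f·C^1.852·D^4.8704 / (10.67·L)]^(1/1.852)
Q = [1.94·140^1.852·0.547^4.8704 / (10.67·2470)]^0.540 = 0.1680 m³/s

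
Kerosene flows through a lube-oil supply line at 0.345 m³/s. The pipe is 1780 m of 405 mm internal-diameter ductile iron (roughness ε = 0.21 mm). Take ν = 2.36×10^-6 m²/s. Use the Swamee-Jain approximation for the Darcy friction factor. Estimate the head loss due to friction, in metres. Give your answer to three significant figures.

h_f ≈ 28.9 m

V = 4Q/(πD²) = 4·0.345/(π·0.405²) = 2.678 m/s
Re = VD/ν = 2.678·0.405/2.36×10^-6 = 4.60×10^5 → turbulent
ε/D = 0.21/405 = 5.19×10^-4
Swamee-Jain: f = 0.01797
h_f = f(L/D)V²/(2g) = 0.01797·(1780/0.405)·2.678²/(2·9.81) = 28.87 m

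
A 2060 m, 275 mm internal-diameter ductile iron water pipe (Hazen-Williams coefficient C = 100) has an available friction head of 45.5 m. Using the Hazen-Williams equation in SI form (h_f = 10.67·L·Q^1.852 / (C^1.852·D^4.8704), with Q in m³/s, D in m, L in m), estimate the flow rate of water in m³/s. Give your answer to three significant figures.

Q ≈ 0.119 m³/s

Rearranging: Q = [h_f·C^1.852·D^4.8704 / (10.67·L)]^(1/1.852)
Q = [45.5·100^1.852·0.275^4.8704 / (10.67·2060)]^0.540 = 0.1192 m³/s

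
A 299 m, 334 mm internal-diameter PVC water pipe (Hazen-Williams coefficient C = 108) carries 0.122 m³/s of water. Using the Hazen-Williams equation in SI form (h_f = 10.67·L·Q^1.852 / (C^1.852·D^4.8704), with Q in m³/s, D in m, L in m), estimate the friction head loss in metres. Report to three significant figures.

h_f ≈ 2.32 m

h_f = 10.67·299·0.122^1.852 / (108^1.852·0.334^4.8704) = 2.320 m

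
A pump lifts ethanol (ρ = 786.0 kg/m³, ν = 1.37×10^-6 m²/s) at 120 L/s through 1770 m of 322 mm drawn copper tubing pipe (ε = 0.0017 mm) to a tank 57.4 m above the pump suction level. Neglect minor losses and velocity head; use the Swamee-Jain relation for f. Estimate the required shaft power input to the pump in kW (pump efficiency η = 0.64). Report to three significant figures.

P_shaft ≈ 95.4 kW

V = 4Q/(πD²) = 1.474 m/s; Re = 3.46×10^5; ε/D = 5.28×10^-6; f = 0.01406
h_f = f(L/D)V²/2g = 8.556 m
Total head H = z + h_f = 57.4 + 8.556 = 65.96 m
P_hyd = ρgQH = 786.0·9.81·0.120·65.96 = 61.03 kW
P_shaft = P_hyd/η = 61.03/0.64 = 95.36 kW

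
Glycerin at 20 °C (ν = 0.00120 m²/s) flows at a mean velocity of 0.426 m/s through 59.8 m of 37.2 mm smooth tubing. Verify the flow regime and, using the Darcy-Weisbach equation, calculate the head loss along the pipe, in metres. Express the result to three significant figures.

Re = VD/ν = 0.426·0.03720/0.00120 = 13.2 → laminar (Re < 2300)
f = 64/Re = 4.846
h_f = f(L/D)V²/(2g) = 4.846·(59.8/0.03720)·0.426²/(2·9.81) = 72.06 m

h_f ≈ 72.1 m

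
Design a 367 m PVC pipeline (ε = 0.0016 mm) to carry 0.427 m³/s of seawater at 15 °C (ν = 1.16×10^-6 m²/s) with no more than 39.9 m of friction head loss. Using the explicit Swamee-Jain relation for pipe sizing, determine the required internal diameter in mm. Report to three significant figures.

D ≈ 274 mm

Swamee-Jain (Type III): D = 0.66·[ε^1.25·(LQ²/(gh_f))^4.75 + ν·Q^9.4·(L/(gh_f))^5.2]^0.04
LQ²/(gh_f) = 0.1710; L/(gh_f) = 0.9376
Term 1 = ε^1.25·(…)^4.75 = 1.29×10^-11; Term 2 = ν·Q^9.4·(…)^5.2 = 2.79×10^-10
D = 0.66·(1.29×10^-11 + 2.79×10^-10)^0.04 = 0.2742 m = 274 mm
Check: V = 7.23 m/s, Re = 1.71×10^6, f = 0.01083, h_f = 38.6 m ≈ 39.9 m ✓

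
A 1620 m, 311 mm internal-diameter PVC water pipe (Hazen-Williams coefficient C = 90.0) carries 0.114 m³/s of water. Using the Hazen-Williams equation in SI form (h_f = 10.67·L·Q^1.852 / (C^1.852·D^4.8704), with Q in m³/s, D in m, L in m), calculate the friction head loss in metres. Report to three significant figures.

h_f ≈ 22.0 m

h_f = 10.67·1620·0.114^1.852 / (90.0^1.852·0.311^4.8704) = 21.99 m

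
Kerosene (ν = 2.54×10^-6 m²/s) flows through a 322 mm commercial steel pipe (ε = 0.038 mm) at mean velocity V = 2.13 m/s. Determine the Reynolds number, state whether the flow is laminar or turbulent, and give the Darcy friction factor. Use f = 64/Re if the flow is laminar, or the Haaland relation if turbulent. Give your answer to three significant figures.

Re = VD/ν = 2.130·0.322/2.54×10^-6 = 2.70×10^5
Re > 4000 → turbulent; ε/D = 1.18×10^-4
Haaland: f = 0.01561

Re ≈ 2.70×10^5; turbulent; f ≈ 0.0156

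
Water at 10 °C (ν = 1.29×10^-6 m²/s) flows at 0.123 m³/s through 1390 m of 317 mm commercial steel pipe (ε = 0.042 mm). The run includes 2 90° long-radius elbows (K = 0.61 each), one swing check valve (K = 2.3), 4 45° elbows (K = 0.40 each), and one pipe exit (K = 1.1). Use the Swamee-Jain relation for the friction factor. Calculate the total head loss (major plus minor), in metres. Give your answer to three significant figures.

V = 4Q/(πD²) = 1.558 m/s; V²/2g = 0.1238 m
Re = 3.83×10^5, ε/D = 1.32×10^-4 → f = 0.01527 (Swamee-Jain)
Major: h_f = f(L/D)·V²/2g = 0.01527·4385·0.1238 = 8.291 m
Minor: ΣK = 6.22; h_m = ΣK·V²/2g = 0.7700 m
Total H_L = 8.291 + 0.7700 = 9.061 m

H_L ≈ 9.06 m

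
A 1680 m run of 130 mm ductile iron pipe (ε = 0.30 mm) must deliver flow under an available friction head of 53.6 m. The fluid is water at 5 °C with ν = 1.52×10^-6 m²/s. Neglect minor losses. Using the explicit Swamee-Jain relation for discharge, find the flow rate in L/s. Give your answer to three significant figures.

Q ≈ 23.8 L/s

Swamee-Jain (Type II): Q = -0.965·√(gD⁵h_f/L)·ln[ε/(3.7D) + √(3.17ν²L/(gD³h_f))]
√(gD⁵h_f/L) = √(9.81·0.130⁵·53.6/1680) = 0.003409
ε/(3.7D) = 6.24×10^-4; √(3.17ν²L/(gD³h_f)) = 1.03×10^-4
Q = -0.965·0.003409·ln(7.269×10^-4) = 0.02377 m³/s
Check: V = 1.79 m/s, Re = 1.53×10^5, f = 0.02558, h_f = 54.0 m ≈ 53.6 m ✓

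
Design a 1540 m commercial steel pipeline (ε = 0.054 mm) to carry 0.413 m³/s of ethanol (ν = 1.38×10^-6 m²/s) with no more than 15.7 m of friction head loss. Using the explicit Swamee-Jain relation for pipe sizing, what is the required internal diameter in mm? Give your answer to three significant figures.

D ≈ 459 mm

Swamee-Jain (Type III): D = 0.66·[ε^1.25·(LQ²/(gh_f))^4.75 + ν·Q^9.4·(L/(gh_f))^5.2]^0.04
LQ²/(gh_f) = 1.706; L/(gh_f) = 9.999
Term 1 = ε^1.25·(…)^4.75 = 5.85×10^-5; Term 2 = ν·Q^9.4·(…)^5.2 = 5.36×10^-5
D = 0.66·(5.85×10^-5 + 5.36×10^-5)^0.04 = 0.4587 m = 459 mm
Check: V = 2.50 m/s, Re = 8.31×10^5, f = 0.01397, h_f = 14.9 m ≈ 15.7 m ✓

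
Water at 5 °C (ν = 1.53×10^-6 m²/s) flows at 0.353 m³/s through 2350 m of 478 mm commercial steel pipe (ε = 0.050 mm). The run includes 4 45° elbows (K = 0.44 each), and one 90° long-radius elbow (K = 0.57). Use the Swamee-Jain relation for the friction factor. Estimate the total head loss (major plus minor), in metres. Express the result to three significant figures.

H_L ≈ 14.2 m

V = 4Q/(πD²) = 1.967 m/s; V²/2g = 0.1972 m
Re = 6.15×10^5, ε/D = 1.05×10^-4 → f = 0.01420 (Swamee-Jain)
Major: h_f = f(L/D)·V²/2g = 0.01420·4916·0.1972 = 13.77 m
Minor: ΣK = 2.33; h_m = ΣK·V²/2g = 0.4595 m
Total H_L = 13.77 + 0.4595 = 14.23 m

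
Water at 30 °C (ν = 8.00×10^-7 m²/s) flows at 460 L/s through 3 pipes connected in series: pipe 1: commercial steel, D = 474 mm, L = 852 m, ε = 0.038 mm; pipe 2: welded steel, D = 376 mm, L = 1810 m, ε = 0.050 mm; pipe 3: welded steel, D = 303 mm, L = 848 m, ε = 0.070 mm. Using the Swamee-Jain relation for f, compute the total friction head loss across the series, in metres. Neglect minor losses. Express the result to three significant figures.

Pipe 1: V = 2.607 m/s, Re = 1.54×10^6, ε/D = 8.02×10^-5, f = 0.01274, h_1 = f(L/D)V²/2g = 7.929 m
Pipe 2: V = 4.143 m/s, Re = 1.95×10^6, ε/D = 1.33×10^-4, f = 0.01343, h_2 = f(L/D)V²/2g = 56.56 m
Pipe 3: V = 6.379 m/s, Re = 2.42×10^6, ε/D = 2.31×10^-4, f = 0.01460, h_3 = f(L/D)V²/2g = 84.76 m
Series → Q common, losses add: H = Σh = 149.2 m

H ≈ 149 m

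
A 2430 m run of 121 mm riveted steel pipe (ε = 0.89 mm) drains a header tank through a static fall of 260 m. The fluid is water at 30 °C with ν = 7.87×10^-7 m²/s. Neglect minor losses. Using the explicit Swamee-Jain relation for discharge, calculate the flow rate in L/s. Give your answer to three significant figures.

Swamee-Jain (Type II): Q = -0.965·√(gD⁵h_f/L)·ln[ε/(3.7D) + √(3.17ν²L/(gD³h_f))]
√(gD⁵h_f/L) = √(9.81·0.121⁵·260/2430) = 0.005218
ε/(3.7D) = 0.00199; √(3.17ν²L/(gD³h_f)) = 3.25×10^-5
Q = -0.965·0.005218·ln(0.002020) = 0.03124 m³/s
Check: V = 2.72 m/s, Re = 4.18×10^5, f = 0.03453, h_f = 261 m ≈ 260 m ✓

Q ≈ 31.2 L/s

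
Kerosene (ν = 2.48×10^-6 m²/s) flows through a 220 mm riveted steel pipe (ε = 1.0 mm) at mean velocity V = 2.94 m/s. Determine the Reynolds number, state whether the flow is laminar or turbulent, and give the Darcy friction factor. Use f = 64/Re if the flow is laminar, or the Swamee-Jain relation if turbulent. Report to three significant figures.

Re ≈ 2.61×10^5; turbulent; f ≈ 0.0300

Re = VD/ν = 2.940·0.220/2.48×10^-6 = 2.61×10^5
Re > 4000 → turbulent; ε/D = 0.00455
Swamee-Jain: f = 0.03005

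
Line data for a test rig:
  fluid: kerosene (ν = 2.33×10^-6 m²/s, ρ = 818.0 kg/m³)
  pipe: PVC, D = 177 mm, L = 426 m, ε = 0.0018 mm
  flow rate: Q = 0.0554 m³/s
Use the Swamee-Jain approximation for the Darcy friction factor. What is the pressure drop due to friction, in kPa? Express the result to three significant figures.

V = 4Q/(πD²) = 4·0.0554/(π·0.177²) = 2.252 m/s
Re = VD/ν = 2.252·0.177/2.33×10^-6 = 1.71×10^5 → turbulent
ε/D = 0.0018/177 = 1.02×10^-5
Swamee-Jain: f = 0.01610
h_f = f(L/D)V²/(2g) = 0.01610·(426/0.177)·2.252²/(2·9.81) = 10.01 m
Δp = ρg·h_f = 818.0·9.81·10.01 = 80.35 kPa

Δp ≈ 80.3 kPa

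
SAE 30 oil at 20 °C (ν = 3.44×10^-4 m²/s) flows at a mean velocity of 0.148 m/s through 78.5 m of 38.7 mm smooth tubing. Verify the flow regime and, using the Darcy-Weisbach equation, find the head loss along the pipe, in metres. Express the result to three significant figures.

h_f ≈ 8.70 m

Re = VD/ν = 0.148·0.03870/3.44×10^-4 = 16.6 → laminar (Re < 2300)
f = 64/Re = 3.844
h_f = f(L/D)V²/(2g) = 3.844·(78.5/0.03870)·0.148²/(2·9.81) = 8.705 m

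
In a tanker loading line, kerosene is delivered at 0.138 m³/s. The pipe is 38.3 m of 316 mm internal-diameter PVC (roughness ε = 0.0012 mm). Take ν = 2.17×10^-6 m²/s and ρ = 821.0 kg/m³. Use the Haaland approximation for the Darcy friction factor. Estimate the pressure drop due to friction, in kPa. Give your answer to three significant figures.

Δp ≈ 2.28 kPa

V = 4Q/(πD²) = 4·0.138/(π·0.316²) = 1.760 m/s
Re = VD/ν = 1.760·0.316/2.17×10^-6 = 2.56×10^5 → turbulent
ε/D = 0.0012/316 = 3.80×10^-6
Haaland: f = 0.01480
h_f = f(L/D)V²/(2g) = 0.01480·(38.3/0.316)·1.760²/(2·9.81) = 0.2831 m
Δp = ρg·h_f = 821.0·9.81·0.2831 = 2.280 kPa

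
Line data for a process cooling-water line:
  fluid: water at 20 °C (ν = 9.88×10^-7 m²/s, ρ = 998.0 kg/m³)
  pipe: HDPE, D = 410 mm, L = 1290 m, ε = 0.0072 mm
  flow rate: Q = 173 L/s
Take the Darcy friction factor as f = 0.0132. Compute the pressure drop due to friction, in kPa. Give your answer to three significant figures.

V = 4Q/(πD²) = 4·0.173/(π·0.410²) = 1.310 m/s
h_f = f(L/D)V²/(2g) = 0.01320·(1290/0.410)·1.310²/(2·9.81) = 3.635 m
Δp = ρg·h_f = 998.0·9.81·3.635 = 35.58 kPa

Δp ≈ 35.6 kPa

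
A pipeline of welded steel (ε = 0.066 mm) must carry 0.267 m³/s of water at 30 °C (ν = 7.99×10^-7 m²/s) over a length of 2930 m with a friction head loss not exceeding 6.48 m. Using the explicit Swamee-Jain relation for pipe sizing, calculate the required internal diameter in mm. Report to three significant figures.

D ≈ 524 mm

Swamee-Jain (Type III): D = 0.66·[ε^1.25·(LQ²/(gh_f))^4.75 + ν·Q^9.4·(L/(gh_f))^5.2]^0.04
LQ²/(gh_f) = 3.286; L/(gh_f) = 46.09
Term 1 = ε^1.25·(…)^4.75 = 0.00169; Term 2 = ν·Q^9.4·(…)^5.2 = 0.00145
D = 0.66·(0.00169 + 0.00145)^0.04 = 0.5242 m = 524 mm
Check: V = 1.24 m/s, Re = 8.12×10^5, f = 0.01410, h_f = 6.15 m ≈ 6.48 m ✓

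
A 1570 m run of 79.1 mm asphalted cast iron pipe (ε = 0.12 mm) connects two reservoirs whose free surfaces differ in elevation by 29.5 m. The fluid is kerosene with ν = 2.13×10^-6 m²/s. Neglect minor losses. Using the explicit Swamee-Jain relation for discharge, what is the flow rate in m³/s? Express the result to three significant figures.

Swamee-Jain (Type II): Q = -0.965·√(gD⁵h_f/L)·ln[ε/(3.7D) + √(3.17ν²L/(gD³h_f))]
√(gD⁵h_f/L) = √(9.81·0.0791⁵·29.5/1570) = 7.555×10^-4
ε/(3.7D) = 4.10×10^-4; √(3.17ν²L/(gD³h_f)) = 3.97×10^-4
Q = -0.965·7.555×10^-4·ln(8.071×10^-4) = 0.005192 m³/s
Check: V = 1.06 m/s, Re = 3.92×10^4, f = 0.02635, h_f = 29.8 m ≈ 29.5 m ✓

Q ≈ 0.00519 m³/s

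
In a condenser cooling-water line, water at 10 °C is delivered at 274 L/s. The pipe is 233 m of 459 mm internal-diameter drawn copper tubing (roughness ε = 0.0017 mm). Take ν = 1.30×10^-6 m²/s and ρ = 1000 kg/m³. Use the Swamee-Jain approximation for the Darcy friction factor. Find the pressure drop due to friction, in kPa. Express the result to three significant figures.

V = 4Q/(πD²) = 4·0.274/(π·0.459²) = 1.656 m/s
Re = VD/ν = 1.656·0.459/1.30×10^-6 = 5.85×10^5 → turbulent
ε/D = 0.0017/459 = 3.70×10^-6
Swamee-Jain: f = 0.01280
h_f = f(L/D)V²/(2g) = 0.01280·(233/0.459)·1.656²/(2·9.81) = 0.9080 m
Δp = ρg·h_f = 1000·9.81·0.9080 = 8.907 kPa

Δp ≈ 8.91 kPa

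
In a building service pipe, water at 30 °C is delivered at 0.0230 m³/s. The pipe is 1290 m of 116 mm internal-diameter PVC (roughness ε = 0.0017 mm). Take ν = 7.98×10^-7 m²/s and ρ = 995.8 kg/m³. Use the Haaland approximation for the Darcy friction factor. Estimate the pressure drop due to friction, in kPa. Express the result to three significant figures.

Δp ≈ 376 kPa

V = 4Q/(πD²) = 4·0.0230/(π·0.116²) = 2.176 m/s
Re = VD/ν = 2.176·0.116/7.98×10^-7 = 3.16×10^5 → turbulent
ε/D = 0.0017/116 = 1.47×10^-5
Haaland: f = 0.01433
h_f = f(L/D)V²/(2g) = 0.01433·(1290/0.116)·2.176²/(2·9.81) = 38.46 m
Δp = ρg·h_f = 995.8·9.81·38.46 = 375.7 kPa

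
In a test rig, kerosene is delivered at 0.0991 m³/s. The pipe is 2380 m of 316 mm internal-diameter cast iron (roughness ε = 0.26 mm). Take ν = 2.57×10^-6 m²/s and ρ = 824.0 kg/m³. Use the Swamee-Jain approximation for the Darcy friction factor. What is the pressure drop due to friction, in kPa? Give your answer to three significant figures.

Δp ≈ 103 kPa

V = 4Q/(πD²) = 4·0.0991/(π·0.316²) = 1.264 m/s
Re = VD/ν = 1.264·0.316/2.57×10^-6 = 1.55×10^5 → turbulent
ε/D = 0.26/316 = 8.23×10^-4
Swamee-Jain: f = 0.02085
h_f = f(L/D)V²/(2g) = 0.02085·(2380/0.316)·1.264²/(2·9.81) = 12.78 m
Δp = ρg·h_f = 824.0·9.81·12.78 = 103.3 kPa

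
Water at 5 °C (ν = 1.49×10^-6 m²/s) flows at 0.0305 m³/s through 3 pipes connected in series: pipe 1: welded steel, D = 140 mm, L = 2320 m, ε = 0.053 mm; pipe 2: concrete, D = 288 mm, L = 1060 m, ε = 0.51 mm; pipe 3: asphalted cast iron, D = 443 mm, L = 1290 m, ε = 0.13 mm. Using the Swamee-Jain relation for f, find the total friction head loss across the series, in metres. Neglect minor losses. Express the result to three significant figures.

H ≈ 62.2 m

Pipe 1: V = 1.981 m/s, Re = 1.86×10^5, ε/D = 3.79×10^-4, f = 0.01840, h_1 = f(L/D)V²/2g = 61.01 m
Pipe 2: V = 0.4682 m/s, Re = 9.05×10^4, ε/D = 0.00177, f = 0.02489, h_2 = f(L/D)V²/2g = 1.023 m
Pipe 3: V = 0.1979 m/s, Re = 5.88×10^4, ε/D = 2.93×10^-4, f = 0.02125, h_3 = f(L/D)V²/2g = 0.1235 m
Series → Q common, losses add: H = Σh = 62.16 m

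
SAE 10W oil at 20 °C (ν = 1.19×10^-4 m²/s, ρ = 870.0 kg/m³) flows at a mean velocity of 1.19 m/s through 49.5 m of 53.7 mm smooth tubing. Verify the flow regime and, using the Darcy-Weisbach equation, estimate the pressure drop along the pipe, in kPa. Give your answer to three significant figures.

Re = VD/ν = 1.19·0.05370/1.19×10^-4 = 537 → laminar (Re < 2300)
f = 64/Re = 0.1192
h_f = f(L/D)V²/(2g) = 0.1192·(49.5/0.05370)·1.19²/(2·9.81) = 7.929 m
Δp = ρg·h_f = 870.0·9.81·7.929 = 67.67 kPa

Δp ≈ 67.7 kPa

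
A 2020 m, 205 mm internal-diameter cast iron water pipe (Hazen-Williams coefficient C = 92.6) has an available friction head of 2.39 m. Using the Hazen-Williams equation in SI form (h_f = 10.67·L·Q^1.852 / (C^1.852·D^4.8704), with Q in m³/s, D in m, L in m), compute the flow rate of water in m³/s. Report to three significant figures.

Q ≈ 0.0105 m³/s

Rearranging: Q = [h_f·C^1.852·D^4.8704 / (10.67·L)]^(1/1.852)
Q = [2.39·92.6^1.852·0.205^4.8704 / (10.67·2020)]^0.540 = 0.01050 m³/s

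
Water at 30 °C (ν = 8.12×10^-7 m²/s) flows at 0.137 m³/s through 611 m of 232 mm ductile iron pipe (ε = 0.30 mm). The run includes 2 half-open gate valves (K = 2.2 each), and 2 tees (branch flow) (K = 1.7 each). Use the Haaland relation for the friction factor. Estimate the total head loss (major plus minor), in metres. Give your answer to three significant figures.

H_L ≈ 34.1 m

V = 4Q/(πD²) = 3.241 m/s; V²/2g = 0.5353 m
Re = 9.26×10^5, ε/D = 0.00129 → f = 0.02121 (Haaland)
Major: h_f = f(L/D)·V²/2g = 0.02121·2634·0.5353 = 29.90 m
Minor: ΣK = 7.80; h_m = ΣK·V²/2g = 4.175 m
Total H_L = 29.90 + 4.175 = 34.07 m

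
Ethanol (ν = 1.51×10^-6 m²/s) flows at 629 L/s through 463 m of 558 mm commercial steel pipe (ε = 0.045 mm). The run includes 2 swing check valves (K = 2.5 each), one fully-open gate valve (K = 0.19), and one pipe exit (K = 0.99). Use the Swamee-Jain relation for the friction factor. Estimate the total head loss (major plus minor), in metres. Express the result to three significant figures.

V = 4Q/(πD²) = 2.572 m/s; V²/2g = 0.3372 m
Re = 9.50×10^5, ε/D = 8.06×10^-5 → f = 0.01327 (Swamee-Jain)
Major: h_f = f(L/D)·V²/2g = 0.01327·829.7·0.3372 = 3.714 m
Minor: ΣK = 6.18; h_m = ΣK·V²/2g = 2.084 m
Total H_L = 3.714 + 2.084 = 5.798 m

H_L ≈ 5.80 m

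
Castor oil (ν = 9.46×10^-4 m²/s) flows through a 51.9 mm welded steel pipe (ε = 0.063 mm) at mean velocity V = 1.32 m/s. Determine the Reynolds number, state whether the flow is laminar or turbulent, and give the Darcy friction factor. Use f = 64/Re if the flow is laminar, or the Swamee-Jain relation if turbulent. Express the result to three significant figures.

Re = VD/ν = 1.320·0.0519/9.46×10^-4 = 72.4
Re < 2300 → laminar → f = 64/Re = 0.8838

Re ≈ 72.4; laminar; f = 64/Re ≈ 0.884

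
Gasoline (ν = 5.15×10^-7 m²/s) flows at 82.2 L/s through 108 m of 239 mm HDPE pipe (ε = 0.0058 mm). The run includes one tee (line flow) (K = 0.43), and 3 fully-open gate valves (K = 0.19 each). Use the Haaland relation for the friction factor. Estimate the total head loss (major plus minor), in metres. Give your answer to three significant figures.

H_L ≈ 1.12 m

V = 4Q/(πD²) = 1.832 m/s; V²/2g = 0.1711 m
Re = 8.50×10^5, ε/D = 2.43×10^-5 → f = 0.01232 (Haaland)
Major: h_f = f(L/D)·V²/2g = 0.01232·451.9·0.1711 = 0.9526 m
Minor: ΣK = 1.00; h_m = ΣK·V²/2g = 0.1711 m
Total H_L = 0.9526 + 0.1711 = 1.124 m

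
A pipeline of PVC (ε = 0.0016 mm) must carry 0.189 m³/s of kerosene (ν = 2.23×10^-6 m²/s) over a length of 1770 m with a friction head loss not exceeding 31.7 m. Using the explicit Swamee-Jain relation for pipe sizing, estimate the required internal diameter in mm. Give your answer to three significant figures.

Swamee-Jain (Type III): D = 0.66·[ε^1.25·(LQ²/(gh_f))^4.75 + ν·Q^9.4·(L/(gh_f))^5.2]^0.04
LQ²/(gh_f) = 0.2033; L/(gh_f) = 5.692
Term 1 = ε^1.25·(…)^4.75 = 2.94×10^-11; Term 2 = ν·Q^9.4·(…)^5.2 = 2.98×10^-9
D = 0.66·(2.94×10^-11 + 2.98×10^-9)^0.04 = 0.3011 m = 301 mm
Check: V = 2.65 m/s, Re = 3.58×10^5, f = 0.01398, h_f = 29.5 m ≈ 31.7 m ✓

D ≈ 301 mm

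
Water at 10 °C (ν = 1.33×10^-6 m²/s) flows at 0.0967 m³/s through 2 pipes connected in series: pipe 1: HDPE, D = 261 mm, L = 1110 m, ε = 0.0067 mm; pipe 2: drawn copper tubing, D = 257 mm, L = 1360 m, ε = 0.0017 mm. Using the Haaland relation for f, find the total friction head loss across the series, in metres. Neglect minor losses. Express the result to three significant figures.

H ≈ 23.1 m

Pipe 1: V = 1.807 m/s, Re = 3.55×10^5, ε/D = 2.57×10^-5, f = 0.01415, h_1 = f(L/D)V²/2g = 10.02 m
Pipe 2: V = 1.864 m/s, Re = 3.60×10^5, ε/D = 6.61×10^-6, f = 0.01392, h_2 = f(L/D)V²/2g = 13.05 m
Series → Q common, losses add: H = Σh = 23.07 m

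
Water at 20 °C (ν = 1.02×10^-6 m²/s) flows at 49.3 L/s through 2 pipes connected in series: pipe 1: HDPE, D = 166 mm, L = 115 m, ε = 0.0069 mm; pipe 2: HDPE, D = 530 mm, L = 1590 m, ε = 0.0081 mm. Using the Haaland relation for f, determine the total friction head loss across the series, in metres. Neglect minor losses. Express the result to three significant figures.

Pipe 1: V = 2.278 m/s, Re = 3.71×10^5, ε/D = 4.16×10^-5, f = 0.01421, h_1 = f(L/D)V²/2g = 2.603 m
Pipe 2: V = 0.2235 m/s, Re = 1.16×10^5, ε/D = 1.53×10^-5, f = 0.01734, h_2 = f(L/D)V²/2g = 0.1324 m
Series → Q common, losses add: H = Σh = 2.735 m

H ≈ 2.74 m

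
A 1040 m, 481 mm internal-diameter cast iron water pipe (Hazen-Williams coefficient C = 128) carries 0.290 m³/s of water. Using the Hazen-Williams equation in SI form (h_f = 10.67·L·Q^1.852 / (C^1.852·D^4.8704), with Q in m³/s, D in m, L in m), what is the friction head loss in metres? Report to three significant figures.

h_f = 10.67·1040·0.290^1.852 / (128^1.852·0.481^4.8704) = 4.955 m

h_f ≈ 4.96 m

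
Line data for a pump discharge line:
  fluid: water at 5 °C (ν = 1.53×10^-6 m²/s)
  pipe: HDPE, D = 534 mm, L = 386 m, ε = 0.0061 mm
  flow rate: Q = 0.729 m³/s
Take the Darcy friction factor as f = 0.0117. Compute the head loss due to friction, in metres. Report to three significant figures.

V = 4Q/(πD²) = 4·0.729/(π·0.534²) = 3.255 m/s
h_f = f(L/D)V²/(2g) = 0.01170·(386/0.534)·3.255²/(2·9.81) = 4.567 m

h_f ≈ 4.57 m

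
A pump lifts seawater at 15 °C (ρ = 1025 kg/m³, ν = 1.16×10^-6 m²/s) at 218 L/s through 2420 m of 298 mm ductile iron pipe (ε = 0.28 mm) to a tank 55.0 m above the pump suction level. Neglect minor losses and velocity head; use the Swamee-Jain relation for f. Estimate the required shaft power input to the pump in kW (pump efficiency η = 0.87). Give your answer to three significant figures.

V = 4Q/(πD²) = 3.126 m/s; Re = 8.03×10^5; ε/D = 9.40×10^-4; f = 0.01984
h_f = f(L/D)V²/2g = 80.21 m
Total head H = z + h_f = 55.0 + 80.21 = 135.2 m
P_hyd = ρgQH = 1025·9.81·0.218·135.2 = 296.4 kW
P_shaft = P_hyd/η = 296.4/0.87 = 340.7 kW

P_shaft ≈ 341 kW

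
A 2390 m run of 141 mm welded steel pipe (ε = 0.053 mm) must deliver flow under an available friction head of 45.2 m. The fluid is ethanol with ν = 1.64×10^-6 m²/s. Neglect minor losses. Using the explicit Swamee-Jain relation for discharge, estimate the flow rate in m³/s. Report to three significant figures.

Swamee-Jain (Type II): Q = -0.965·√(gD⁵h_f/L)·ln[ε/(3.7D) + √(3.17ν²L/(gD³h_f))]
√(gD⁵h_f/L) = √(9.81·0.141⁵·45.2/2390) = 0.003216
ε/(3.7D) = 1.02×10^-4; √(3.17ν²L/(gD³h_f)) = 1.28×10^-4
Q = -0.965·0.003216·ln(2.296×10^-4) = 0.02600 m³/s
Check: V = 1.67 m/s, Re = 1.43×10^5, f = 0.01895, h_f = 45.4 m ≈ 45.2 m ✓

Q ≈ 0.0260 m³/s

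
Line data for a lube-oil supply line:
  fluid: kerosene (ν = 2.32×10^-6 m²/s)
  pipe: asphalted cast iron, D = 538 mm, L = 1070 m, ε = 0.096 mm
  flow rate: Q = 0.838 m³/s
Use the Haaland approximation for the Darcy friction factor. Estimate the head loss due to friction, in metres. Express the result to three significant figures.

V = 4Q/(πD²) = 4·0.838/(π·0.538²) = 3.686 m/s
Re = VD/ν = 3.686·0.538/2.32×10^-6 = 8.55×10^5 → turbulent
ε/D = 0.096/538 = 1.78×10^-4
Haaland: f = 0.01449
h_f = f(L/D)V²/(2g) = 0.01449·(1070/0.538)·3.686²/(2·9.81) = 19.96 m

h_f ≈ 20.0 m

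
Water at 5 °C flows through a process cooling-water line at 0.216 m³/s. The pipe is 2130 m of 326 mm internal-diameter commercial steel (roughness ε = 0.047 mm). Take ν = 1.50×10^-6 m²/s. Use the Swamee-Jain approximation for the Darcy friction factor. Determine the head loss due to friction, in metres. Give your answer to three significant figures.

h_f ≈ 33.0 m

V = 4Q/(πD²) = 4·0.216/(π·0.326²) = 2.588 m/s
Re = VD/ν = 2.588·0.326/1.50×10^-6 = 5.62×10^5 → turbulent
ε/D = 0.047/326 = 1.44×10^-4
Swamee-Jain: f = 0.01479
h_f = f(L/D)V²/(2g) = 0.01479·(2130/0.326)·2.588²/(2·9.81) = 32.98 m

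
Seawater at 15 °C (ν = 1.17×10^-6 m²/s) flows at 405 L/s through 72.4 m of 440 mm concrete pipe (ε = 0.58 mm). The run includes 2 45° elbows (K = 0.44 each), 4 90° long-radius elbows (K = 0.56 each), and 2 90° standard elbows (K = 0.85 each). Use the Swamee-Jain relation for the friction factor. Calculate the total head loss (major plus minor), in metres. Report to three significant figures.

H_L ≈ 3.01 m

V = 4Q/(πD²) = 2.664 m/s; V²/2g = 0.3616 m
Re = 1.00×10^6, ε/D = 0.00132 → f = 0.02136 (Swamee-Jain)
Major: h_f = f(L/D)·V²/2g = 0.02136·164.5·0.3616 = 1.271 m
Minor: ΣK = 4.82; h_m = ΣK·V²/2g = 1.743 m
Total H_L = 1.271 + 1.743 = 3.014 m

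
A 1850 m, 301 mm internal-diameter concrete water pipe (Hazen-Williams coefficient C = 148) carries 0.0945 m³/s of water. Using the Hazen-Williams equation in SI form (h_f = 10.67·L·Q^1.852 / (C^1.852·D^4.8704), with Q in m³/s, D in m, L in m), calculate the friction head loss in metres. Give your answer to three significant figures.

h_f ≈ 8.28 m

h_f = 10.67·1850·0.0945^1.852 / (148^1.852·0.301^4.8704) = 8.281 m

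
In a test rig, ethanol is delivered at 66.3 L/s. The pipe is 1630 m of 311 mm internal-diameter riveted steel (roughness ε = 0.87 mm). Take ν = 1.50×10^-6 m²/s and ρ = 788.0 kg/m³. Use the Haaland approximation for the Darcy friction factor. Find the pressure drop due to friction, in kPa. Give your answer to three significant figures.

V = 4Q/(πD²) = 4·0.0663/(π·0.311²) = 0.8728 m/s
Re = VD/ν = 0.8728·0.311/1.50×10^-6 = 1.81×10^5 → turbulent
ε/D = 0.87/311 = 0.00280
Haaland: f = 0.02640
h_f = f(L/D)V²/(2g) = 0.02640·(1630/0.311)·0.8728²/(2·9.81) = 5.373 m
Δp = ρg·h_f = 788.0·9.81·5.373 = 41.53 kPa

Δp ≈ 41.5 kPa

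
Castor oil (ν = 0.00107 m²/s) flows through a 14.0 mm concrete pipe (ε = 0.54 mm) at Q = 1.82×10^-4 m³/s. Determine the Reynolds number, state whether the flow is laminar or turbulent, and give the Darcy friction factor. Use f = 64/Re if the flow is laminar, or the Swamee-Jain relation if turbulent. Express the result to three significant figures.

Re ≈ 15.5; laminar; f = 64/Re ≈ 4.14

V = 4Q/(πD²) = 1.182 m/s
Re = VD/ν = 1.182·0.0140/0.00107 = 15.5
Re < 2300 → laminar → f = 64/Re = 4.137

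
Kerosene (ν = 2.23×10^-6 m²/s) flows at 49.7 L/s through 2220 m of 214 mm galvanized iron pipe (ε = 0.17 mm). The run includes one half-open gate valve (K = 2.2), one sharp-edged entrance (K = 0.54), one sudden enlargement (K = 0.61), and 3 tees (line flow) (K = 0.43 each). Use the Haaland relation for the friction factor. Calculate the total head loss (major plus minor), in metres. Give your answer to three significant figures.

V = 4Q/(πD²) = 1.382 m/s; V²/2g = 0.09731 m
Re = 1.33×10^5, ε/D = 7.94×10^-4 → f = 0.02067 (Haaland)
Major: h_f = f(L/D)·V²/2g = 0.02067·10374·0.09731 = 20.87 m
Minor: ΣK = 4.64; h_m = ΣK·V²/2g = 0.4515 m
Total H_L = 20.87 + 0.4515 = 21.32 m

H_L ≈ 21.3 m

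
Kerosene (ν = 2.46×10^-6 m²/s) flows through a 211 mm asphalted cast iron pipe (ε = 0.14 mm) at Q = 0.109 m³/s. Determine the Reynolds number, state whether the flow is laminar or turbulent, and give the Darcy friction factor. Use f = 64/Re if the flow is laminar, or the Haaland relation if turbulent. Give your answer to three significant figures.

V = 4Q/(πD²) = 3.117 m/s
Re = VD/ν = 3.117·0.211/2.46×10^-6 = 2.67×10^5
Re > 4000 → turbulent; ε/D = 6.64×10^-4
Haaland: f = 0.01909

Re ≈ 2.67×10^5; turbulent; f ≈ 0.0191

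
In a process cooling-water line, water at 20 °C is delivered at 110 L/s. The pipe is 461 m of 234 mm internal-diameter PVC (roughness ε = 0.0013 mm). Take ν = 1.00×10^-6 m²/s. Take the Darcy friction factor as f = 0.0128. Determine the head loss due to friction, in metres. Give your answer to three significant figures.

V = 4Q/(πD²) = 4·0.110/(π·0.234²) = 2.558 m/s
h_f = f(L/D)V²/(2g) = 0.01280·(461/0.234)·2.558²/(2·9.81) = 8.409 m

h_f ≈ 8.41 m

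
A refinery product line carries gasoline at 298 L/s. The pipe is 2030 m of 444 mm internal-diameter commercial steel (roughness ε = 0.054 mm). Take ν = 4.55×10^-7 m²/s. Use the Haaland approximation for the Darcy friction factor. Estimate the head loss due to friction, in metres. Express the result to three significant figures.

V = 4Q/(πD²) = 4·0.298/(π·0.444²) = 1.925 m/s
Re = VD/ν = 1.925·0.444/4.55×10^-7 = 1.88×10^6 → turbulent
ε/D = 0.054/444 = 1.22×10^-4
Haaland: f = 0.01314
h_f = f(L/D)V²/(2g) = 0.01314·(2030/0.444)·1.925²/(2·9.81) = 11.34 m

h_f ≈ 11.3 m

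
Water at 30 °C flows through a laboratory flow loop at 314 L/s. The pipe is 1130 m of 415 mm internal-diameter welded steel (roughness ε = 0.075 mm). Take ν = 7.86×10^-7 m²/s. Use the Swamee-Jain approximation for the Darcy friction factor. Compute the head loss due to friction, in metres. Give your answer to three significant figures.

h_f ≈ 10.8 m

V = 4Q/(πD²) = 4·0.314/(π·0.415²) = 2.321 m/s
Re = VD/ν = 2.321·0.415/7.86×10^-7 = 1.23×10^6 → turbulent
ε/D = 0.075/415 = 1.81×10^-4
Swamee-Jain: f = 0.01439
h_f = f(L/D)V²/(2g) = 0.01439·(1130/0.415)·2.321²/(2·9.81) = 10.76 m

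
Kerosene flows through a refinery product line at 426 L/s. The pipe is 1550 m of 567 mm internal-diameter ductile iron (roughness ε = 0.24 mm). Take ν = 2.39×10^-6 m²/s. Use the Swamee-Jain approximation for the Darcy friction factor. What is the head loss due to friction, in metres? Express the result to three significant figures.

h_f ≈ 6.94 m

V = 4Q/(πD²) = 4·0.426/(π·0.567²) = 1.687 m/s
Re = VD/ν = 1.687·0.567/2.39×10^-6 = 4.00×10^5 → turbulent
ε/D = 0.24/567 = 4.23×10^-4
Swamee-Jain: f = 0.01751
h_f = f(L/D)V²/(2g) = 0.01751·(1550/0.567)·1.687²/(2·9.81) = 6.944 m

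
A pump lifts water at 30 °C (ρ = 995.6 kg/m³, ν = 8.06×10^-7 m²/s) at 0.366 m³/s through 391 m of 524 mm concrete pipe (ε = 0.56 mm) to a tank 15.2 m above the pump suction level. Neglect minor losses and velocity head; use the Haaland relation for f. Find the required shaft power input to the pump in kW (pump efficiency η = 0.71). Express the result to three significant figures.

V = 4Q/(πD²) = 1.697 m/s; Re = 1.10×10^6; ε/D = 0.00107; f = 0.02023
h_f = f(L/D)V²/2g = 2.216 m
Total head H = z + h_f = 15.2 + 2.216 = 17.42 m
P_hyd = ρgQH = 995.6·9.81·0.366·17.42 = 62.26 kW
P_shaft = P_hyd/η = 62.26/0.71 = 87.68 kW

P_shaft ≈ 87.7 kW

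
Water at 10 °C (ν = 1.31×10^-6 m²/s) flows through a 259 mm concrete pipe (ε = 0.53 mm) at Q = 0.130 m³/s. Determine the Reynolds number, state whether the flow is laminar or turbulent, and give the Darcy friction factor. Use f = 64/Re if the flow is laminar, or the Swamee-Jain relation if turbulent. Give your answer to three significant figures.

Re ≈ 4.88×10^5; turbulent; f ≈ 0.0240

V = 4Q/(πD²) = 2.467 m/s
Re = VD/ν = 2.467·0.259/1.31×10^-6 = 4.88×10^5
Re > 4000 → turbulent; ε/D = 0.00205
Swamee-Jain: f = 0.02405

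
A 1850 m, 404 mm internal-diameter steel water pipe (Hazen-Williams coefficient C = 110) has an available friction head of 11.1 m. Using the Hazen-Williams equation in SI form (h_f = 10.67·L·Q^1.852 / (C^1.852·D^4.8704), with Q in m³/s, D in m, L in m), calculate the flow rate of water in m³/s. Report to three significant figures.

Q ≈ 0.178 m³/s

Rearranging: Q = [h_f·C^1.852·D^4.8704 / (10.67·L)]^(1/1.852)
Q = [11.1·110^1.852·0.404^4.8704 / (10.67·1850)]^0.540 = 0.1784 m³/s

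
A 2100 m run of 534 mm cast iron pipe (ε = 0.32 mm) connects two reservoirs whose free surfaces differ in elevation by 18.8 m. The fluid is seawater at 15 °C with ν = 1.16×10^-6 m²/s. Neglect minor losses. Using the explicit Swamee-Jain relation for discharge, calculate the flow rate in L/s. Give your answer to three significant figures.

Swamee-Jain (Type II): Q = -0.965·√(gD⁵h_f/L)·ln[ε/(3.7D) + √(3.17ν²L/(gD³h_f))]
√(gD⁵h_f/L) = √(9.81·0.534⁵·18.8/2100) = 0.06175
ε/(3.7D) = 1.62×10^-4; √(3.17ν²L/(gD³h_f)) = 1.79×10^-5
Q = -0.965·0.06175·ln(1.798×10^-4) = 0.5139 m³/s
Check: V = 2.29 m/s, Re = 1.06×10^6, f = 0.01791, h_f = 18.9 m ≈ 18.8 m ✓

Q ≈ 514 L/s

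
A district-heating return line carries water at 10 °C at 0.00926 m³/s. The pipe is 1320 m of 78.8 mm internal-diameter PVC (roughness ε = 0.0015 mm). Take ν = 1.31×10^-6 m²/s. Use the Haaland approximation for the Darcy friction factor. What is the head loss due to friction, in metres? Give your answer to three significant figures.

V = 4Q/(πD²) = 4·0.00926/(π·0.0788²) = 1.899 m/s
Re = VD/ν = 1.899·0.0788/1.31×10^-6 = 1.14×10^5 → turbulent
ε/D = 0.0015/78.8 = 1.90×10^-5
Haaland: f = 0.01742
h_f = f(L/D)V²/(2g) = 0.01742·(1320/0.0788)·1.899²/(2·9.81) = 53.62 m

h_f ≈ 53.6 m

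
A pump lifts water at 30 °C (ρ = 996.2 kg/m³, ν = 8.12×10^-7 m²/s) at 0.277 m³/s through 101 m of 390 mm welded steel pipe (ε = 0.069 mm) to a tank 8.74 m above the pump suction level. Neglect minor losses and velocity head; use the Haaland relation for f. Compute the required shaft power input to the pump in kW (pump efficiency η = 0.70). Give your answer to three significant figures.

V = 4Q/(πD²) = 2.319 m/s; Re = 1.11×10^6; ε/D = 1.77×10^-4; f = 0.01425
h_f = f(L/D)V²/2g = 1.011 m
Total head H = z + h_f = 8.74 + 1.011 = 9.751 m
P_hyd = ρgQH = 996.2·9.81·0.277·9.751 = 26.40 kW
P_shaft = P_hyd/η = 26.40/0.70 = 37.71 kW

P_shaft ≈ 37.7 kW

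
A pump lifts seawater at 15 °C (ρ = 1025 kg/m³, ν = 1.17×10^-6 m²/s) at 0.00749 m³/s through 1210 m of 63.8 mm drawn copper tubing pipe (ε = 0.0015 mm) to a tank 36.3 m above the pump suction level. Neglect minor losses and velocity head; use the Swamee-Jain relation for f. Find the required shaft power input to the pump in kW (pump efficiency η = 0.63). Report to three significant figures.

V = 4Q/(πD²) = 2.343 m/s; Re = 1.28×10^5; ε/D = 2.35×10^-5; f = 0.01715
h_f = f(L/D)V²/2g = 90.99 m
Total head H = z + h_f = 36.3 + 90.99 = 127.3 m
P_hyd = ρgQH = 1025·9.81·0.00749·127.3 = 9.586 kW
P_shaft = P_hyd/η = 9.586/0.63 = 15.22 kW

P_shaft ≈ 15.2 kW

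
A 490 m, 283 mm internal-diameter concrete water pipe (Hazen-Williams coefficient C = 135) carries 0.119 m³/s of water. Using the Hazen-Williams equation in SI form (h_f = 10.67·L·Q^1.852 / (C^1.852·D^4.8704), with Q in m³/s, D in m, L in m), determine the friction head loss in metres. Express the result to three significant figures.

h_f ≈ 5.38 m

h_f = 10.67·490·0.119^1.852 / (135^1.852·0.283^4.8704) = 5.382 m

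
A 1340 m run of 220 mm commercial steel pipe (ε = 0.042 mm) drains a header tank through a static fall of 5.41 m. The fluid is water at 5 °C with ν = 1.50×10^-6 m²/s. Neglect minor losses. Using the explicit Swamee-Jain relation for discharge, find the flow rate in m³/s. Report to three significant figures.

Q ≈ 0.0376 m³/s

Swamee-Jain (Type II): Q = -0.965·√(gD⁵h_f/L)·ln[ε/(3.7D) + √(3.17ν²L/(gD³h_f))]
√(gD⁵h_f/L) = √(9.81·0.220⁵·5.41/1340) = 0.004518
ε/(3.7D) = 5.16×10^-5; √(3.17ν²L/(gD³h_f)) = 1.30×10^-4
Q = -0.965·0.004518·ln(1.816×10^-4) = 0.03755 m³/s
Check: V = 0.988 m/s, Re = 1.45×10^5, f = 0.01786, h_f = 5.41 m ≈ 5.41 m ✓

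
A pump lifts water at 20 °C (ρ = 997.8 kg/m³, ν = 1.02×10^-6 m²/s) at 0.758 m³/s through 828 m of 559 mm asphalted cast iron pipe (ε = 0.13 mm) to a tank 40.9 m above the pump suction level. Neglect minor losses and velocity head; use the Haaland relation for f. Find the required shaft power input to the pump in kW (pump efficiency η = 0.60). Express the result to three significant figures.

P_shaft ≈ 636 kW

V = 4Q/(πD²) = 3.089 m/s; Re = 1.69×10^6; ε/D = 2.33×10^-4; f = 0.01466
h_f = f(L/D)V²/2g = 10.55 m
Total head H = z + h_f = 40.9 + 10.55 = 51.45 m
P_hyd = ρgQH = 997.8·9.81·0.758·51.45 = 381.8 kW
P_shaft = P_hyd/η = 381.8/0.60 = 636.3 kW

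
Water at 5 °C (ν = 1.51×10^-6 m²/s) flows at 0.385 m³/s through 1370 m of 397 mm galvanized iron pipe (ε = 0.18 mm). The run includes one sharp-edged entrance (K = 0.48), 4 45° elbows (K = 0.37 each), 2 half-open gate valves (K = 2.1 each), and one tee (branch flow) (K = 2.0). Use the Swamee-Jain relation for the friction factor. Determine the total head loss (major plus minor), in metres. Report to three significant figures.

V = 4Q/(πD²) = 3.110 m/s; V²/2g = 0.4930 m
Re = 8.18×10^5, ε/D = 4.53×10^-4 → f = 0.01710 (Swamee-Jain)
Major: h_f = f(L/D)·V²/2g = 0.01710·3451·0.4930 = 29.09 m
Minor: ΣK = 8.16; h_m = ΣK·V²/2g = 4.023 m
Total H_L = 29.09 + 4.023 = 33.11 m

H_L ≈ 33.1 m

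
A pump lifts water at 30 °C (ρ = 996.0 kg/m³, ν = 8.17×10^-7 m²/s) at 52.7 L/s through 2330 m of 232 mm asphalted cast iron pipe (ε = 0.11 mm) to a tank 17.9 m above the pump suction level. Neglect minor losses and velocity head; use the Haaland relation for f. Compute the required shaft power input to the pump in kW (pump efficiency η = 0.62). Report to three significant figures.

P_shaft ≈ 26.6 kW

V = 4Q/(πD²) = 1.247 m/s; Re = 3.54×10^5; ε/D = 4.74×10^-4; f = 0.01773
h_f = f(L/D)V²/2g = 14.11 m
Total head H = z + h_f = 17.9 + 14.11 = 32.01 m
P_hyd = ρgQH = 996.0·9.81·0.0527·32.01 = 16.48 kW
P_shaft = P_hyd/η = 16.48/0.62 = 26.58 kW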